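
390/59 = 390/59=6.61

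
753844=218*3458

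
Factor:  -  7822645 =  - 5^1 * 23^1 * 68023^1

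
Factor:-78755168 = -2^5*2461099^1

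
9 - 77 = - 68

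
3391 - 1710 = 1681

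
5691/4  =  1422  +  3/4= 1422.75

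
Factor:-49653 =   -  3^4*613^1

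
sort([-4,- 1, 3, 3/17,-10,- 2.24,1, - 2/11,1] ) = [ - 10,-4 ,- 2.24, - 1, - 2/11, 3/17,1, 1 , 3]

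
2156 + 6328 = 8484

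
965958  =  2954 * 327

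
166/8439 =166/8439 = 0.02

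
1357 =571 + 786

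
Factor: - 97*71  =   - 6887 = - 71^1* 97^1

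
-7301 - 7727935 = -7735236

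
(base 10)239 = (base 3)22212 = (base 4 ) 3233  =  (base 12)17B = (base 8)357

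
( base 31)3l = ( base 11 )a4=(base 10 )114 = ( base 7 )222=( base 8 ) 162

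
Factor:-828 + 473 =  - 5^1*71^1 = - 355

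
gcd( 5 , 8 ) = 1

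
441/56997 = 49/6333 = 0.01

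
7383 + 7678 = 15061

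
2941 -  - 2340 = 5281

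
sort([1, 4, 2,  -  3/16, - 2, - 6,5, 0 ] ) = [ - 6, - 2, - 3/16, 0, 1, 2,4,5] 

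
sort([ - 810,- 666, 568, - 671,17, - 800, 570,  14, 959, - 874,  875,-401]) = [ - 874, - 810, - 800, - 671, - 666, - 401, 14, 17, 568, 570, 875, 959] 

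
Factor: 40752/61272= 566/851 = 2^1 * 23^( - 1 )*37^( - 1)*283^1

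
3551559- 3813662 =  - 262103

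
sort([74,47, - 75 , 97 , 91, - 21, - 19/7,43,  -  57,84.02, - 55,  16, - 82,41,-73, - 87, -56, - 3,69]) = [ -87, - 82,-75 , - 73, - 57, - 56, - 55, -21 ,  -  3,  -  19/7,16,  41, 43, 47,69,74,84.02 , 91, 97 ] 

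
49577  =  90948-41371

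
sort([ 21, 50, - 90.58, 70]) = [ - 90.58,  21,50,70]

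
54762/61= 897+45/61 = 897.74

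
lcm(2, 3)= 6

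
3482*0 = 0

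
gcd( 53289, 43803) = 279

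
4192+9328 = 13520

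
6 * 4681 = 28086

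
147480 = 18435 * 8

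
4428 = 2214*2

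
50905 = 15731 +35174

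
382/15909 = 382/15909 = 0.02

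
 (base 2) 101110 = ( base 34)1c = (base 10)46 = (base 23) 20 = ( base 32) 1E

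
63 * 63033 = 3971079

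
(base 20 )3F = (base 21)3c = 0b1001011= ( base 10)75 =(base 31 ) 2D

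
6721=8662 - 1941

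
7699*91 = 700609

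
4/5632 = 1/1408 = 0.00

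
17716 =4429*4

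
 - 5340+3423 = - 1917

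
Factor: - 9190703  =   - 9190703^1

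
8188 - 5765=2423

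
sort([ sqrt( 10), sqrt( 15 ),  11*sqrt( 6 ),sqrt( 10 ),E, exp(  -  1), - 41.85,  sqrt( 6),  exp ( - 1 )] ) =[- 41.85,  exp ( -1 ), exp( - 1),  sqrt( 6 ), E, sqrt ( 10), sqrt( 10), sqrt(15),  11*sqrt( 6) ] 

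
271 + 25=296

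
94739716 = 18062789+76676927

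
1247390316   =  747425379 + 499964937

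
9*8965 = 80685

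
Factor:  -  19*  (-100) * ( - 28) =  - 53200 = -2^4 * 5^2*7^1*19^1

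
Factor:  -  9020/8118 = -10/9 =- 2^1*3^( - 2 )*5^1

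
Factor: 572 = 2^2*11^1*13^1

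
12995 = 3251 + 9744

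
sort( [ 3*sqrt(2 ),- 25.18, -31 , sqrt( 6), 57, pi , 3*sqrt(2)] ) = [ - 31, - 25.18, sqrt(6), pi , 3*sqrt( 2), 3*sqrt(2), 57] 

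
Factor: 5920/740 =2^3 = 8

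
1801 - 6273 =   -  4472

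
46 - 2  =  44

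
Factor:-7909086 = -2^1*3^1*163^1*8087^1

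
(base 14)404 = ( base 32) OK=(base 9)1065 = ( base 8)1424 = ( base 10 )788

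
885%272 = 69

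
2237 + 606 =2843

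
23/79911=23/79911 = 0.00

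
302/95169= 302/95169 = 0.00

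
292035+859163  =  1151198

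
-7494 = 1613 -9107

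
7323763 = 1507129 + 5816634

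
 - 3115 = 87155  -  90270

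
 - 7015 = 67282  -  74297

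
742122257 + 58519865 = 800642122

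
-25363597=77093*( - 329) 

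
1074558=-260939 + 1335497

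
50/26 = 25/13 = 1.92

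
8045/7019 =8045/7019= 1.15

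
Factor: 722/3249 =2^1*3^( - 2) = 2/9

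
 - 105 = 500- 605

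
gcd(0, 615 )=615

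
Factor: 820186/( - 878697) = -2^1*3^ ( - 2 )*89^(  -  1)*1097^( - 1 )*410093^1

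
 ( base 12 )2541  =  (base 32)441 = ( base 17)EA9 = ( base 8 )10201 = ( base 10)4225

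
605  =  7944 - 7339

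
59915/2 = 29957 + 1/2 = 29957.50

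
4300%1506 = 1288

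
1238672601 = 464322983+774349618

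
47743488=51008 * 936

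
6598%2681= 1236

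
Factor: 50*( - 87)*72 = -313200  =  -2^4*3^3*5^2 * 29^1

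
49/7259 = 7/1037 = 0.01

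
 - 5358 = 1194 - 6552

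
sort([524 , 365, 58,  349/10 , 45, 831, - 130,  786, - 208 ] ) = [ -208, - 130, 349/10,45, 58, 365 , 524,  786,831 ]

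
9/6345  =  1/705 = 0.00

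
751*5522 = 4147022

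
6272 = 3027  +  3245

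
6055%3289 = 2766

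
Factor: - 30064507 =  - 11^2*419^1*593^1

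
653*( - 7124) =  - 4651972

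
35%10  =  5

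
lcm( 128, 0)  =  0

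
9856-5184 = 4672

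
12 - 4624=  - 4612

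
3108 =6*518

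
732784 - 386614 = 346170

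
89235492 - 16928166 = 72307326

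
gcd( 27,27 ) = 27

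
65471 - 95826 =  - 30355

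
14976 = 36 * 416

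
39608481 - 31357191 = 8251290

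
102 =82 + 20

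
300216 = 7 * 42888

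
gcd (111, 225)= 3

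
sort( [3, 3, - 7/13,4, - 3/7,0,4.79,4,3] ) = [ - 7/13,  -  3/7,0 , 3,3,3,4, 4,4.79 ] 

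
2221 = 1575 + 646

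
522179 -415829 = 106350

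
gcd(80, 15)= 5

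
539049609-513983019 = 25066590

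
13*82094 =1067222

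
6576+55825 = 62401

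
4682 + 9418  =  14100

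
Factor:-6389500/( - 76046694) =2^1*3^(-1 )*5^3*13^1*23^( - 1 )*983^1*551063^ ( - 1 ) = 3194750/38023347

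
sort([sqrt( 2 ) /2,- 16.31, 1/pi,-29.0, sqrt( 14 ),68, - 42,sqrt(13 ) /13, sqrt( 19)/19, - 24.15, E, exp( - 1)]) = [ -42  ,  -  29.0, - 24.15, - 16.31, sqrt (19) /19 , sqrt( 13)/13,1/pi,exp ( - 1) , sqrt ( 2)/2,  E,sqrt( 14 ),68 ] 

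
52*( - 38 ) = - 1976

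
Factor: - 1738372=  - 2^2* 434593^1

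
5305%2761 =2544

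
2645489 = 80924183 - 78278694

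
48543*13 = 631059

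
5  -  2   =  3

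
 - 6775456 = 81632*( - 83 )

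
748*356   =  266288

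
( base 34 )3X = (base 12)B3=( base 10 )135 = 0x87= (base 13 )a5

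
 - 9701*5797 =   -  56236697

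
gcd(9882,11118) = 6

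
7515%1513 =1463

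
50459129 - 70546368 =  - 20087239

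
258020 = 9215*28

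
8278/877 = 9 + 385/877 = 9.44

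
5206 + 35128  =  40334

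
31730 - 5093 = 26637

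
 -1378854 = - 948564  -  430290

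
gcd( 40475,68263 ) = 1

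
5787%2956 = 2831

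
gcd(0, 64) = 64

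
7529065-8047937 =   -  518872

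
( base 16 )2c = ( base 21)22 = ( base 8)54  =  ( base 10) 44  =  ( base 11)40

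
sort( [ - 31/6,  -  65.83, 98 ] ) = [  -  65.83,-31/6,98]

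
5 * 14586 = 72930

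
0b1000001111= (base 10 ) 527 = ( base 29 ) i5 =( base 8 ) 1017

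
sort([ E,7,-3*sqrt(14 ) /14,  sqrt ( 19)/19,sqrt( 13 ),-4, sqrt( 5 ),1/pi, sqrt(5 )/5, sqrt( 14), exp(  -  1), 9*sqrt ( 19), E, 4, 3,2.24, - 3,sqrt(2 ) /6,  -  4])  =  [ -4,- 4,-3,-3*sqrt(14)/14, sqrt(19)/19,sqrt(2 ) /6, 1/pi,  exp( - 1), sqrt( 5)/5, sqrt(5 ), 2.24,  E, E,  3,sqrt( 13), sqrt(14 ),4, 7,  9 * sqrt( 19) ]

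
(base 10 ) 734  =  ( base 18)24E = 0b1011011110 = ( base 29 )p9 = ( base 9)1005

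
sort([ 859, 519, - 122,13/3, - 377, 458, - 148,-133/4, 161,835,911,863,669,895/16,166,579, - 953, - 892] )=[ - 953, - 892, - 377, - 148, - 122,  -  133/4,13/3, 895/16,161,166,458, 519 , 579, 669,835,  859, 863, 911]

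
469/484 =469/484 = 0.97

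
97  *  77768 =7543496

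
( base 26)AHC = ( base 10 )7214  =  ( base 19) 10id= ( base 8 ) 16056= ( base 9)10805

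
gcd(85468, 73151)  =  1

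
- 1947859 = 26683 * ( - 73) 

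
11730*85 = 997050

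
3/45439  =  3/45439 = 0.00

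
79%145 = 79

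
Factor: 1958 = 2^1  *  11^1* 89^1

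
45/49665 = 3/3311 = 0.00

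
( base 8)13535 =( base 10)5981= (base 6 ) 43405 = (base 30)6jb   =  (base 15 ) 1b8b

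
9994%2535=2389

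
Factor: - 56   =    -  2^3*7^1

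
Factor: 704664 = 2^3*3^2 *9787^1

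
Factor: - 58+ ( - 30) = - 88 = - 2^3 * 11^1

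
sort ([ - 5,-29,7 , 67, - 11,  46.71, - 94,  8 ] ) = [ - 94, - 29,- 11,-5, 7,8, 46.71 , 67] 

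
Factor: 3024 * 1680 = 2^8*3^4*5^1*7^2 = 5080320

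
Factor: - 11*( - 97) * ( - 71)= -75757 = - 11^1  *71^1*97^1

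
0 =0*274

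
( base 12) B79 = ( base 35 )1CW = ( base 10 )1677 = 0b11010001101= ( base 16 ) 68d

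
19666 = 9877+9789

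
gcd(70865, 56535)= 5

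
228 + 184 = 412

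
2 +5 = 7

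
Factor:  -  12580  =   - 2^2*5^1*17^1*  37^1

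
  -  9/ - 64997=9/64997 =0.00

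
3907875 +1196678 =5104553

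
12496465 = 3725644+8770821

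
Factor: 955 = 5^1*191^1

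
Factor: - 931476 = - 2^2*3^1 * 7^1*13^1 *853^1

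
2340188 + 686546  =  3026734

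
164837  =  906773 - 741936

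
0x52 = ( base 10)82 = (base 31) 2K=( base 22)3G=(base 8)122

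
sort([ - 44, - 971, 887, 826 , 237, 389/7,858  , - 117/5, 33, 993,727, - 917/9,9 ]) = [  -  971,  -  917/9, - 44, -117/5,9, 33, 389/7, 237,727, 826, 858, 887,993 ]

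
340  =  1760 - 1420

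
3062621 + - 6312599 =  - 3249978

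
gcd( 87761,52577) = 1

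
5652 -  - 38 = 5690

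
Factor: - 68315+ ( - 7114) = - 3^2*17^2*29^1 = -75429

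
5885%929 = 311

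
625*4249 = 2655625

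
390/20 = 39/2 = 19.50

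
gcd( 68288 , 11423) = 1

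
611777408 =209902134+401875274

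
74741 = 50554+24187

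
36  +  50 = 86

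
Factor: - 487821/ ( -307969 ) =3^1*113^1*1439^1*307969^( - 1)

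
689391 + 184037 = 873428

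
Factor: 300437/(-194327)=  - 7^ ( - 1)*17^( - 1)*23^ (-1 )*71^( - 1 )*79^1*3803^1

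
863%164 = 43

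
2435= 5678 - 3243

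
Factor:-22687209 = -3^6*31121^1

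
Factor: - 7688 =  - 2^3*31^2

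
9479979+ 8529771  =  18009750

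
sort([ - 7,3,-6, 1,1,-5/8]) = [ - 7,  -  6 , - 5/8 , 1,1,3 ]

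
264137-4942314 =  - 4678177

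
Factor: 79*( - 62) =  - 4898 = - 2^1*31^1*79^1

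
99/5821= 99/5821 = 0.02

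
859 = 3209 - 2350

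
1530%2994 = 1530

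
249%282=249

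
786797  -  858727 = -71930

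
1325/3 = 1325/3 = 441.67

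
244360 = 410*596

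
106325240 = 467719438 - 361394198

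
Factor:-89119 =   -  89119^1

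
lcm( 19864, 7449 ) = 59592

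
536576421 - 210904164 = 325672257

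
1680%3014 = 1680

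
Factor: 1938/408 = 19/4 =2^(-2)*19^1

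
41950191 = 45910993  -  3960802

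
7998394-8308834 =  - 310440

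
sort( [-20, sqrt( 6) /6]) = [ - 20 , sqrt(6)/6] 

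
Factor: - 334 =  - 2^1 * 167^1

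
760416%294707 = 171002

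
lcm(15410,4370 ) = 292790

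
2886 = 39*74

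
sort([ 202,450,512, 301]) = [ 202, 301,450,512] 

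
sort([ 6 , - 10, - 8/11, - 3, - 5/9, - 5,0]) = [ -10,- 5, - 3, - 8/11, - 5/9,0,6 ] 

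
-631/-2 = 631/2 = 315.50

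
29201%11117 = 6967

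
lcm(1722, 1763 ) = 74046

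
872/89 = 9 +71/89 = 9.80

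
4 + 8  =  12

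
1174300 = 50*23486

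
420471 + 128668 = 549139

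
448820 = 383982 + 64838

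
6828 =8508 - 1680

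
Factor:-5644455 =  - 3^1*5^1 * 376297^1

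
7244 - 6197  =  1047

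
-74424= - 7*10632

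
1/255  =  1/255 = 0.00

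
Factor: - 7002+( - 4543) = - 11545 = - 5^1 * 2309^1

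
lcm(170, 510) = 510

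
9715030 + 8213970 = 17929000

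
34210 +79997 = 114207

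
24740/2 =12370 =12370.00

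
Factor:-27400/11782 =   -  2^2*5^2*43^( - 1) = - 100/43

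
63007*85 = 5355595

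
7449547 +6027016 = 13476563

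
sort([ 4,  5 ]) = [4,5 ]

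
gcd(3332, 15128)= 4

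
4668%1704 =1260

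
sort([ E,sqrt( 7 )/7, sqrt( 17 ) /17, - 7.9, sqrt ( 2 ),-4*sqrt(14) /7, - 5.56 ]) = [  -  7.9, - 5.56, - 4*sqrt( 14)/7, sqrt( 17) /17,sqrt(7 )/7 , sqrt(2),  E ] 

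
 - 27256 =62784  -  90040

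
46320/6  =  7720  =  7720.00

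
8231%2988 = 2255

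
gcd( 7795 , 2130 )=5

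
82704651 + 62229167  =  144933818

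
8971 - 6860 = 2111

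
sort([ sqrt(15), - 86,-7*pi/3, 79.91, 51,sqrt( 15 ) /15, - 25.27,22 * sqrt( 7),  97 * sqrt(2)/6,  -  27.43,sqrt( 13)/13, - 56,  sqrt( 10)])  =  [ - 86,  -  56, - 27.43,- 25.27 , - 7*pi/3,sqrt( 15)/15 , sqrt ( 13)/13,sqrt (10 ), sqrt( 15 ), 97*sqrt(2) /6, 51 , 22*sqrt( 7),  79.91] 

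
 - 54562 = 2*( - 27281) 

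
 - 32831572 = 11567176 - 44398748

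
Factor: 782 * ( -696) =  - 2^4*3^1*17^1 * 23^1*29^1=- 544272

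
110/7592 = 55/3796 =0.01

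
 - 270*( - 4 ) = 1080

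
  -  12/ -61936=3/15484 = 0.00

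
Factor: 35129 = 35129^1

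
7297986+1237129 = 8535115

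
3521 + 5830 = 9351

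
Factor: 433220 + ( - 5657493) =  - 5224273 = - 59^1*88547^1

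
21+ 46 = 67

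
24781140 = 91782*270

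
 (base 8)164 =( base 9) 138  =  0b1110100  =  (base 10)116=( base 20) 5g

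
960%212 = 112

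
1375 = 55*25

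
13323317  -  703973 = 12619344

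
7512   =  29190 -21678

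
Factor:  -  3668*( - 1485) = 5446980  =  2^2*3^3 * 5^1*7^1*11^1*131^1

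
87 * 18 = 1566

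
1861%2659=1861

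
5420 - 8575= - 3155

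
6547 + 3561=10108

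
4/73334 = 2/36667 = 0.00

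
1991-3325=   -  1334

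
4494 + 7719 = 12213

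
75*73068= 5480100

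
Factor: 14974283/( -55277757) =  - 3^( - 2 ) *541^( -1)  *11353^( - 1 )*14974283^1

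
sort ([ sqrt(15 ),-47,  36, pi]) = [ - 47  ,  pi,sqrt(15 ),36]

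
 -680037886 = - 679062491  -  975395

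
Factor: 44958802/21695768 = 22479401/10847884 = 2^ (-2 ) * 7^1 * 73^1 *563^( - 1 )*4817^( - 1)*43991^1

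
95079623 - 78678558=16401065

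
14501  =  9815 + 4686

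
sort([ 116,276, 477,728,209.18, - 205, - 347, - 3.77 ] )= [ - 347, - 205, - 3.77, 116, 209.18, 276, 477,728 ]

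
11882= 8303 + 3579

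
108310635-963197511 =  - 854886876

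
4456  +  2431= 6887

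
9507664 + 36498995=46006659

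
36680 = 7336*5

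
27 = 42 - 15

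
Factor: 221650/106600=341/164 = 2^( - 2 )*11^1*31^1*41^(-1 )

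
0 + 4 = 4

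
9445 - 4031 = 5414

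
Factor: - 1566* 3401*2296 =  -  12228417936 = -2^4*3^3* 7^1*19^1*29^1*41^1*179^1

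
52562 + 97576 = 150138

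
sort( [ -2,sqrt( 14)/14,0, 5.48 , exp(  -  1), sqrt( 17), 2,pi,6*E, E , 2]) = [ - 2,0,sqrt(14)/14, exp( - 1 ),2,2,E,pi,sqrt( 17) , 5.48, 6 * E]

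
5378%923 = 763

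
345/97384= 345/97384 = 0.00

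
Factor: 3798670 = 2^1*5^1*19^1*19993^1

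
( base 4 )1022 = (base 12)62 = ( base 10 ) 74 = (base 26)2M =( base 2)1001010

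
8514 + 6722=15236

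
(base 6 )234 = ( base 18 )54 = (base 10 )94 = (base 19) 4I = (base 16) 5E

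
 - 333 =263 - 596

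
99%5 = 4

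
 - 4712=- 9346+4634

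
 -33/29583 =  -11/9861 = - 0.00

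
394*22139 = 8722766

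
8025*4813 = 38624325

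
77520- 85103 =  - 7583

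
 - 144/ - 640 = 9/40 = 0.23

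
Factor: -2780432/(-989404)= 695108/247351 = 2^2*13^(-1)*53^(  -  1)*359^( - 1)*173777^1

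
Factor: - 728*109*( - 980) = 2^5*5^1*7^3*13^1 * 109^1=77764960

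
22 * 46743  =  1028346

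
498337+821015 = 1319352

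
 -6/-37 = 6/37= 0.16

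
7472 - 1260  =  6212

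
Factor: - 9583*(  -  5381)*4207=216938679461 =7^2*37^2*601^1 * 5381^1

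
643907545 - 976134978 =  - 332227433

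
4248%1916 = 416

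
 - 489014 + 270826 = -218188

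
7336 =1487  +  5849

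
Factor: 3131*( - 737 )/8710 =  - 34441/130 = -2^( - 1)*5^(- 1)* 11^1*13^( - 1)*31^1*101^1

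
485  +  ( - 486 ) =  -1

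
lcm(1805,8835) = 167865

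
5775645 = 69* 83705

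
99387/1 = 99387 =99387.00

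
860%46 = 32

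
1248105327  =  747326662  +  500778665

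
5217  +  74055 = 79272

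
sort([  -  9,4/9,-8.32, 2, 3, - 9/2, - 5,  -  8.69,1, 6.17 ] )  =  [  -  9, - 8.69 , - 8.32, - 5, - 9/2, 4/9,1,2,3, 6.17]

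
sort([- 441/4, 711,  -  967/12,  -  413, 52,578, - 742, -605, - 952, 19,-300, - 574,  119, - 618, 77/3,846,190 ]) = [ - 952, - 742, - 618, - 605, - 574,-413 , - 300, - 441/4, - 967/12,19, 77/3, 52,  119, 190, 578,711,846 ] 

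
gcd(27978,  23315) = 4663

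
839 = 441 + 398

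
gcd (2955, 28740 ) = 15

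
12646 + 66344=78990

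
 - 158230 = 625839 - 784069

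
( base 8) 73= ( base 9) 65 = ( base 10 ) 59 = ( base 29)21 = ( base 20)2J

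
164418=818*201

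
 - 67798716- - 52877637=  - 14921079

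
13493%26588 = 13493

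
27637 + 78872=106509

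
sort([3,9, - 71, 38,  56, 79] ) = [  -  71,3, 9,38, 56,  79 ] 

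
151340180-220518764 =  - 69178584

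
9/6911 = 9/6911 = 0.00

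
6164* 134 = 825976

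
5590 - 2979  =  2611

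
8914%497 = 465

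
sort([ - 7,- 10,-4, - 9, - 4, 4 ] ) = [ - 10, - 9  ,-7, - 4, - 4 , 4]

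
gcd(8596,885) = 1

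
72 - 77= - 5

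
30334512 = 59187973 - 28853461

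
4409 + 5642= 10051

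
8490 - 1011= 7479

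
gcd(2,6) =2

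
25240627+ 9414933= 34655560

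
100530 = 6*16755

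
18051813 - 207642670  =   - 189590857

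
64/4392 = 8/549 = 0.01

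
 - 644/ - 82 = 7 + 35/41 = 7.85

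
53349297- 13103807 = 40245490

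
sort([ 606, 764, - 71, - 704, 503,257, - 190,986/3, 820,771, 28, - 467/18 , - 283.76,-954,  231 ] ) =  [ - 954, -704, - 283.76, - 190, - 71,-467/18, 28, 231,257, 986/3, 503, 606,764,771,820]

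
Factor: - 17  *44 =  -748  =  - 2^2*11^1*17^1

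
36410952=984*37003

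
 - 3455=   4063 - 7518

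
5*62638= 313190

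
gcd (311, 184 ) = 1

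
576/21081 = 192/7027 = 0.03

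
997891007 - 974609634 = 23281373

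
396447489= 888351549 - 491904060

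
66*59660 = 3937560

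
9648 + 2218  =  11866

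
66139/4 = 16534+3/4 =16534.75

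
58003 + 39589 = 97592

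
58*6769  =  392602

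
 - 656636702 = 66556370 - 723193072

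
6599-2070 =4529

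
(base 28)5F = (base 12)10b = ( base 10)155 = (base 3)12202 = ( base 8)233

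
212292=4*53073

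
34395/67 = 34395/67 = 513.36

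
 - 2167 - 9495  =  -11662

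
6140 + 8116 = 14256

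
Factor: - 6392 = -2^3* 17^1 * 47^1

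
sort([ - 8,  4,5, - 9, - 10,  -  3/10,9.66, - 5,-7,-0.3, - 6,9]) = [ - 10, - 9,-8, - 7, - 6,- 5, - 3/10, - 0.3,4, 5,9,9.66] 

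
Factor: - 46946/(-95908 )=23473/47954= 2^( - 1 ) * 23473^1*23977^ ( - 1 ) 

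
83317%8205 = 1267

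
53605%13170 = 925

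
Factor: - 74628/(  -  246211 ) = 2^2*3^3*7^(  -  1)*17^( - 1) * 691^1*2069^( - 1 )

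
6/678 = 1/113 = 0.01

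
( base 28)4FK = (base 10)3576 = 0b110111111000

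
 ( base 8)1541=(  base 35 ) OP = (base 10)865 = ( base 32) R1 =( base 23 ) 1ee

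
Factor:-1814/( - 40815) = 2/45 = 2^1*3^( -2)*5^(-1)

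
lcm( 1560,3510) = 14040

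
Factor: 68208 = 2^4*3^1*7^2*29^1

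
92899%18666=18235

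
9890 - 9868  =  22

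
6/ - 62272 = - 3/31136 = - 0.00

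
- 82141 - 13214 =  - 95355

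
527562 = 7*75366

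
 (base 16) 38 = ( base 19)2I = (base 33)1n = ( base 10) 56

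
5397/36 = 149 + 11/12 = 149.92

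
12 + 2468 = 2480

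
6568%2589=1390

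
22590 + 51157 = 73747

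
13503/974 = 13503/974  =  13.86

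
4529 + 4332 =8861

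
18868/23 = 820+8/23= 820.35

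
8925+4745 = 13670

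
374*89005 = 33287870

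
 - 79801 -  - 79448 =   -  353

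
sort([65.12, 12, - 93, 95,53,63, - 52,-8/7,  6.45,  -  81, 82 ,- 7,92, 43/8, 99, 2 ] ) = [ - 93, - 81, - 52 ,  -  7, - 8/7, 2, 43/8, 6.45, 12, 53, 63,65.12,82, 92, 95,99 ]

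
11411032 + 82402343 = 93813375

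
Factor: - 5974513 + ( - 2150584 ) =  - 8125097   =  - 8125097^1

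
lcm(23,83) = 1909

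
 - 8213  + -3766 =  - 11979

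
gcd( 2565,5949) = 9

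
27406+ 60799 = 88205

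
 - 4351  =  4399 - 8750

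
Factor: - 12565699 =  - 191^1*65789^1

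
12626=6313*2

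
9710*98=951580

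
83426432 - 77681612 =5744820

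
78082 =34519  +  43563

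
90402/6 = 15067 =15067.00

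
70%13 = 5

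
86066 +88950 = 175016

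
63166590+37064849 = 100231439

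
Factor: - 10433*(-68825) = 718051225 = 5^2*2753^1*10433^1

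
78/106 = 39/53 = 0.74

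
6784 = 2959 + 3825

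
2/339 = 2/339 = 0.01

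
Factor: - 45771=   - 3^1*11^1*19^1*73^1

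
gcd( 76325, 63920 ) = 5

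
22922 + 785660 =808582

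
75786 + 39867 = 115653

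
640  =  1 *640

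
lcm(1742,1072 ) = 13936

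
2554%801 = 151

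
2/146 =1/73 =0.01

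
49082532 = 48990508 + 92024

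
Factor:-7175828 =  - 2^2 * 11^1*71^1 * 2297^1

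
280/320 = 7/8 = 0.88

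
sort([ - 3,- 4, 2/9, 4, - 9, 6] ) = [ - 9, - 4,  -  3, 2/9, 4, 6]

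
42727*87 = 3717249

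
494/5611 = 494/5611  =  0.09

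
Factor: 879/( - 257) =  - 3^1 * 257^( - 1)*293^1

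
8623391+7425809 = 16049200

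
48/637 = 48/637 = 0.08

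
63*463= 29169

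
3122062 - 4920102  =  -1798040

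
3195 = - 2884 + 6079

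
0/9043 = 0 =0.00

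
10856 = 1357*8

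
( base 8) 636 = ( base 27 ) f9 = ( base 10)414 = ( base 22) ii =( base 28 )em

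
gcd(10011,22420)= 1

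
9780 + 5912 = 15692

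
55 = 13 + 42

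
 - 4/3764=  - 1+ 940/941 = - 0.00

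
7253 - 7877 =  - 624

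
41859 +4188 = 46047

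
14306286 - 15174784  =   - 868498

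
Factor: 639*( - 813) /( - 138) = 173169/46  =  2^(  -  1)*3^2*23^( - 1)*71^1*271^1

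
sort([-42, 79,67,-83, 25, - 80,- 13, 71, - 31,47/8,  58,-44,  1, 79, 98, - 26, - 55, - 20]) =[ - 83,-80, - 55,-44,- 42, - 31,- 26 , - 20, -13,1,47/8,  25, 58,67, 71, 79, 79,98]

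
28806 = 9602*3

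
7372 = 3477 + 3895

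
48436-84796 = -36360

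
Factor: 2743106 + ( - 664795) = 2078311^1= 2078311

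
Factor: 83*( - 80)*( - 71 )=2^4*5^1 * 71^1 * 83^1 = 471440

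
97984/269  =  97984/269 = 364.25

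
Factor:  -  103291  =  -103291^1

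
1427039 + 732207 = 2159246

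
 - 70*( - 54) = 3780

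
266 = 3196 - 2930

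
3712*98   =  363776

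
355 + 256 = 611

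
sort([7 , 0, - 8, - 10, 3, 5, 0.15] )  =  [ - 10, - 8,0, 0.15, 3, 5, 7] 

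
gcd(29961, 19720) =1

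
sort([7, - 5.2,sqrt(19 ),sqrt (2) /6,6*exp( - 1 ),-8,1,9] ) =[ - 8, - 5.2, sqrt (2) /6,  1,  6*exp(  -  1 ),sqrt(19) , 7,9] 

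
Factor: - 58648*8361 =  - 2^3*3^2*929^1 * 7331^1 = - 490355928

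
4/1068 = 1/267 = 0.00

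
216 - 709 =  -493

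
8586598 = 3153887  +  5432711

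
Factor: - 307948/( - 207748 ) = 311^(- 1)*461^1=461/311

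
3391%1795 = 1596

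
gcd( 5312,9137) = 1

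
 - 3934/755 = - 3934/755 = - 5.21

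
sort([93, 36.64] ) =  [ 36.64,  93]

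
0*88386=0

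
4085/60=68 + 1/12 = 68.08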